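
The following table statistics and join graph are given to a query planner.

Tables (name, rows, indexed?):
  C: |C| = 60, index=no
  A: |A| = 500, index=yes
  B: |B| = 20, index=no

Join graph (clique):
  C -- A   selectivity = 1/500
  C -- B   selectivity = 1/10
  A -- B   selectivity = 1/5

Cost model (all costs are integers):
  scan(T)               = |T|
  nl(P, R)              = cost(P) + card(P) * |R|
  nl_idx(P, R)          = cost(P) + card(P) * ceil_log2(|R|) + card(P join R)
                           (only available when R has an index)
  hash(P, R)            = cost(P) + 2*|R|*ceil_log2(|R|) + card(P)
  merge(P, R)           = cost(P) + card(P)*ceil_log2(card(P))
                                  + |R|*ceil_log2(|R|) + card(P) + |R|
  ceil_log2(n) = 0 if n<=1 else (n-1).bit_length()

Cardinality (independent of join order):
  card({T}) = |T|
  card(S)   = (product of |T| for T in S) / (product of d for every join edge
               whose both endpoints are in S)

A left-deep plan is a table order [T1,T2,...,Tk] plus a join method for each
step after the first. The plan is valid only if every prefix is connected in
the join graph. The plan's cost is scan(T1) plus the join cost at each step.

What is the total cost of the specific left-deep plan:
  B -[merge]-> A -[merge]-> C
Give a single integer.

step 1: scan B: cost=20, card=20
step 2: join A via merge
    card(P join A) = 20*500/(5) = 2000
    cost = 20 + 20*5 + 500*9 + 20 + 500 = 5140
step 3: join C via merge
    card(P join C) = 2000*60/(500*10) = 24
    cost = 5140 + 2000*11 + 60*6 + 2000 + 60 = 29560

29560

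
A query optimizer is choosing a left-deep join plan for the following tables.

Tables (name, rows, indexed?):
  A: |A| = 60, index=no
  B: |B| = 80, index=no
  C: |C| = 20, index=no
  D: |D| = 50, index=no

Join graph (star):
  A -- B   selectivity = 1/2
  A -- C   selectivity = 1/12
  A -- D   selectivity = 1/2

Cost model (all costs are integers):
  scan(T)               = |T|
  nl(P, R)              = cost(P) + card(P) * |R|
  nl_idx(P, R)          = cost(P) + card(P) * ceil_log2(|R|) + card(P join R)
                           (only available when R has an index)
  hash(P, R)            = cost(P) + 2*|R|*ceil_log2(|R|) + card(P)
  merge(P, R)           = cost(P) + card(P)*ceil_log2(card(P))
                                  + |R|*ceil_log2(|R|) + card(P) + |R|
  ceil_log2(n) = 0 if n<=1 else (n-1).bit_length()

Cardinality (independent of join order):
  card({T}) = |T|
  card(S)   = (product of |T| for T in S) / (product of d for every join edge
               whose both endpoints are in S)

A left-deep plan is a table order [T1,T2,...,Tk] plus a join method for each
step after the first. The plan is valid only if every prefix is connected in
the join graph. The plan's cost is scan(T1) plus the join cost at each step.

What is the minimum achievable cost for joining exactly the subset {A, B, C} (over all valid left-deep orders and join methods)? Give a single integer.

1540

Selinger DP over subsets of {A,B,C}:
  {A}: scan cost=60, card=60
  {B}: scan cost=80, card=80
  {C}: scan cost=20, card=20
  {AB}: card=2400; try (A,hash)→880, (B,merge)→1120, (A,merge)→1140, (B,hash)→1240, (B,nl)→4860, (A,nl)→4880; best=880 via (A,hash)
  {AC}: card=100; try (C,hash)→320, (A,merge)→560, (C,merge)→600, (A,hash)→760, (A,nl)→1220, (C,nl)→1260; best=320 via (C,hash)
  {ABC}: card=4000; try (B,hash)→1540, (B,merge)→1760, (C,hash)→3480, (B,nl)→8320, (C,merge)→32200, (C,nl)→48880; best=1540 via (B,hash)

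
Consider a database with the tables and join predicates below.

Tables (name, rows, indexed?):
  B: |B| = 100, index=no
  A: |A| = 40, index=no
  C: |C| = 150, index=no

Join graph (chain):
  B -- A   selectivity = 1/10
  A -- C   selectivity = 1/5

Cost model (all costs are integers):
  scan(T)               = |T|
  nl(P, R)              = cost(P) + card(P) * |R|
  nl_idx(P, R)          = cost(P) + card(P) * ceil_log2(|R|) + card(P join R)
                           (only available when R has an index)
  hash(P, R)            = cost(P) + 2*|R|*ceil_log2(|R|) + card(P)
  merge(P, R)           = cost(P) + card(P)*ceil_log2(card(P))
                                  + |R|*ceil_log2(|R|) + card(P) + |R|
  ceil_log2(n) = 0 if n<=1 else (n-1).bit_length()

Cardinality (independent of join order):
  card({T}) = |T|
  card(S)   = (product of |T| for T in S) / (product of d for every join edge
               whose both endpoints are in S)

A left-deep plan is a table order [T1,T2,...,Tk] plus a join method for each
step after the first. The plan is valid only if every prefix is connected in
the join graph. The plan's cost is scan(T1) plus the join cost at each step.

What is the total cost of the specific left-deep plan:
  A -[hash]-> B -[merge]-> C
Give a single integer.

step 1: scan A: cost=40, card=40
step 2: join B via hash
    card(P join B) = 40*100/(10) = 400
    cost = 40 + 2*100*7 + 40 = 1480
step 3: join C via merge
    card(P join C) = 400*150/(5) = 12000
    cost = 1480 + 400*9 + 150*8 + 400 + 150 = 6830

6830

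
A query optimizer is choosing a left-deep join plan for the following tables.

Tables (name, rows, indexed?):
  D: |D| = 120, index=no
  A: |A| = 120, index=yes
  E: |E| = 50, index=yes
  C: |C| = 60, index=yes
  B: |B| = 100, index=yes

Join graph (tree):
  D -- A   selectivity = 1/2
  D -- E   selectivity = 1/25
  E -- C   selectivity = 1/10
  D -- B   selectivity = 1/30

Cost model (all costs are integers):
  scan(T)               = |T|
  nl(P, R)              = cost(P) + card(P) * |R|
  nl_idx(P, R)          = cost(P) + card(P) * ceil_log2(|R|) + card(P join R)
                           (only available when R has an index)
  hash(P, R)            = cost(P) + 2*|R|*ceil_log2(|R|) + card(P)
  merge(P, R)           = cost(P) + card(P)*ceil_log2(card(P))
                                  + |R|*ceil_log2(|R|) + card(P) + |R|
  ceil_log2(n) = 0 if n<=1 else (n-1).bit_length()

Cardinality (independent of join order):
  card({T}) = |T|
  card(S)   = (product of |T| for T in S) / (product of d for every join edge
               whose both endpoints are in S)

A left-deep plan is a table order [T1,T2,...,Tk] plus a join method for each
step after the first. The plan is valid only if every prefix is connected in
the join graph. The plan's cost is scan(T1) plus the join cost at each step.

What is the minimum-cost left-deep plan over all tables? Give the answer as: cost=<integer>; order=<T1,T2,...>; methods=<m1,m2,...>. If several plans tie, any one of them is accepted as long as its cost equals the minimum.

cost=10360; order=D,B,E,C,A; methods=nl_idx,hash,hash,hash

Selinger DP (subsets sized 1..n):
  {D}: scan cost=120, card=120
  {A}: scan cost=120, card=120
  {E}: scan cost=50, card=50
  {C}: scan cost=60, card=60
  {B}: scan cost=100, card=100
  {AD}: card=7200; try (D,hash)→1920, (A,hash)→1920, (D,merge)→2040, (A,merge)→2040, (A,nl_idx)→8160, (D,nl)→14520 …(+1); best=1920 via (D,hash)
  {DE}: card=240; try (E,hash)→840, (E,nl_idx)→1080, (D,merge)→1360, (E,merge)→1430, (D,hash)→1780, (D,nl)→6050 …(+1); best=840 via (E,hash)
  {BD}: card=400; try (B,nl_idx)→1360, (B,hash)→1640, (D,merge)→1860, (D,hash)→1880, (B,merge)→1880, (D,nl)→12100 …(+1); best=1360 via (B,nl_idx)
  {CE}: card=300; try (C,nl_idx)→650, (E,hash)→720, (E,nl_idx)→720, (C,hash)→820, (C,merge)→820, (E,merge)→830 …(+2); best=650 via (C,nl_idx)
  {ADE}: card=14400; try (A,hash)→2760, (A,merge)→3960, (E,hash)→9720, (A,nl_idx)→16920, (A,nl)→29640, (E,nl_idx)→59520 …(+2); best=2760 via (A,hash)
  {ABD}: card=24000; try (A,hash)→3440, (A,merge)→6320, (B,hash)→10520, (A,nl_idx)→28160, (A,nl)→49360, (B,nl_idx)→76320 …(+2); best=3440 via (A,hash)
  {CDE}: card=1440; try (C,hash)→1800, (D,hash)→2630, (C,merge)→3420, (C,nl_idx)→3720, (D,merge)→4610, (C,nl)→15240 …(+1); best=1800 via (C,hash)
  {BDE}: card=800; try (E,hash)→2360, (B,hash)→2480, (B,nl_idx)→3320, (B,merge)→3800, (E,nl_idx)→4560, (E,merge)→5710 …(+2); best=2360 via (E,hash)
  {ACDE}: card=86400; try (A,hash)→4920, (C,hash)→17880, (A,merge)→20040, (A,nl_idx)→98280, (A,nl)→174600, (C,nl_idx)→175560 …(+2); best=4920 via (A,hash)
  {ABDE}: card=48000; try (A,hash)→4840, (A,merge)→12120, (B,hash)→18560, (E,hash)→28040, (A,nl_idx)→55960, (A,nl)→98360 …(+6); best=4840 via (A,hash)
  {BCDE}: card=4800; try (C,hash)→3880, (B,hash)→4640, (C,merge)→11580, (C,nl_idx)→11960, (B,nl_idx)→16680, (B,merge)→19880 …(+2); best=3880 via (C,hash)
  {ABCDE}: card=288000; try (A,hash)→10360, (C,hash)→53560, (A,merge)→72040, (B,hash)→92720, (A,nl_idx)→325480, (A,nl)→579880 …(+6); best=10360 via (A,hash)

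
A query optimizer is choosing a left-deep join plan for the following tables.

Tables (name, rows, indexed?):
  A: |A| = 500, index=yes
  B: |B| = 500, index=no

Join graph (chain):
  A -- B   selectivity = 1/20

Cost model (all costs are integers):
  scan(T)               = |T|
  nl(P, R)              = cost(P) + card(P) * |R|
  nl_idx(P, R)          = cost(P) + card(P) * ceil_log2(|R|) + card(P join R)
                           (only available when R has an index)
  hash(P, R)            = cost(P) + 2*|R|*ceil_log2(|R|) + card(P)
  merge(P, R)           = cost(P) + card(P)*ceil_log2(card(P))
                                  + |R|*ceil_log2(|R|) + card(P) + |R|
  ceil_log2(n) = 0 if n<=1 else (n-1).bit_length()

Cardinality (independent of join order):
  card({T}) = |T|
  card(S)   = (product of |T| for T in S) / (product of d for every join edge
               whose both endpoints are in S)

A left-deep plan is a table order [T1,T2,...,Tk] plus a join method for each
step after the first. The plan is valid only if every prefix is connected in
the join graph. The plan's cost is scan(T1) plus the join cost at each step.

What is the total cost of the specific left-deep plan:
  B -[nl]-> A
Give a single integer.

250500

step 1: scan B: cost=500, card=500
step 2: join A via nl
    card(P join A) = 500*500/(20) = 12500
    cost = 500 + 500*500 = 250500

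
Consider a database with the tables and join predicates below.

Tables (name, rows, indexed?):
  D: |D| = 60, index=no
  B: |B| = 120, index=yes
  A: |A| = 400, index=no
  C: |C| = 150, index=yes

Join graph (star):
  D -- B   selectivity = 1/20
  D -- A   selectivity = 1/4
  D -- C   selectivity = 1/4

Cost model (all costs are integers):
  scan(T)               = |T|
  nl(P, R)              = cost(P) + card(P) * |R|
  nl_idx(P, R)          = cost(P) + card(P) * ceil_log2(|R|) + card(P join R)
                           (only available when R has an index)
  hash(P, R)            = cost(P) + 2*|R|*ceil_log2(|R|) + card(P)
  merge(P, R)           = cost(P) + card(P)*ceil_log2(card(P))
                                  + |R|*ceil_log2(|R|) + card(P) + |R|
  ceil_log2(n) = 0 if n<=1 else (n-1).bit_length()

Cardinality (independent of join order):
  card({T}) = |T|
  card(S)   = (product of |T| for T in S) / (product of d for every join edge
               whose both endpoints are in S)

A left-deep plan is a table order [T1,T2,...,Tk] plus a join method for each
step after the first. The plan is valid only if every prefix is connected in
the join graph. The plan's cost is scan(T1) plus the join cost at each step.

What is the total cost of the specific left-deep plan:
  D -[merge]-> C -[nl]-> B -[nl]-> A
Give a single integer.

step 1: scan D: cost=60, card=60
step 2: join C via merge
    card(P join C) = 60*150/(4) = 2250
    cost = 60 + 60*6 + 150*8 + 60 + 150 = 1830
step 3: join B via nl
    card(P join B) = 2250*120/(20) = 13500
    cost = 1830 + 2250*120 = 271830
step 4: join A via nl
    card(P join A) = 13500*400/(4) = 1350000
    cost = 271830 + 13500*400 = 5671830

5671830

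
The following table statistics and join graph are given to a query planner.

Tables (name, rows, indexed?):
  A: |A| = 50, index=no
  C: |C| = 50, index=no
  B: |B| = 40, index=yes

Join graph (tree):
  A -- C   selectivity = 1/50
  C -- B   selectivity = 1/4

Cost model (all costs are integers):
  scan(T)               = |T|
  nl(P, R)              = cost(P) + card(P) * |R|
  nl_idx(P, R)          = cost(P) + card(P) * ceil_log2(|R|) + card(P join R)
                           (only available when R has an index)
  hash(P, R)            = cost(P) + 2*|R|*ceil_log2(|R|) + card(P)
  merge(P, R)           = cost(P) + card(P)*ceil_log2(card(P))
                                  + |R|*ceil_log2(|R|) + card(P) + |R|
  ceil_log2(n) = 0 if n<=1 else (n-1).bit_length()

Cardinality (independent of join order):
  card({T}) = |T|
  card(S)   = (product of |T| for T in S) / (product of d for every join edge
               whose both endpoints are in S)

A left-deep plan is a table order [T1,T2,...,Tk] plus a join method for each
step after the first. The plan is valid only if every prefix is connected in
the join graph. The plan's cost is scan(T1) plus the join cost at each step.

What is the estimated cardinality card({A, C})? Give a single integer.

50

Tables in S: A(50), C(50)
Edges inside S: A-C(d=50)
numerator = 50 * 50 = 2500
denominator = 50 = 50
card(S) = 2500 / 50 = 50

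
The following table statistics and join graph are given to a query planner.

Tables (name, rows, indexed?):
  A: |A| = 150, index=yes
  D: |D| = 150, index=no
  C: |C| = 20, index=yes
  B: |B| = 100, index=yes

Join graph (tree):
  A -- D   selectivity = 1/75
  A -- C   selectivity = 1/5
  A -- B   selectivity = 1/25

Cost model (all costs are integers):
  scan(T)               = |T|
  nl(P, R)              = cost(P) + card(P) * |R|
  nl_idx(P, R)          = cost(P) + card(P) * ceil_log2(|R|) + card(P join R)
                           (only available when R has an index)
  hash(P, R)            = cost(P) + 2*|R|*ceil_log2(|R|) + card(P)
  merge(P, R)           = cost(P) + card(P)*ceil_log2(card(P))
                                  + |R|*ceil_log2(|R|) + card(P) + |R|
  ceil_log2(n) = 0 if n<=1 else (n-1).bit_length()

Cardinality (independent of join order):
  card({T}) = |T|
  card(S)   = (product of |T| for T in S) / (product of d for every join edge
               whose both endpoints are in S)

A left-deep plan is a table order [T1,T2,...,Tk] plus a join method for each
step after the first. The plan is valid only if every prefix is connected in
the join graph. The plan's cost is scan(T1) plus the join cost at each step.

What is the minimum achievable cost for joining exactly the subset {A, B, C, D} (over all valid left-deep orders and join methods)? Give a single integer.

Selinger DP over subsets of {A,B,C,D}:
  {A}: scan cost=150, card=150
  {D}: scan cost=150, card=150
  {C}: scan cost=20, card=20
  {B}: scan cost=100, card=100
  {AD}: card=300; try (A,nl_idx)→1650, (D,hash)→2700, (A,hash)→2700, (D,merge)→2850, (A,merge)→2850, (D,nl)→22650 …(+1); best=1650 via (A,nl_idx)
  {AC}: card=600; try (C,hash)→500, (A,nl_idx)→780, (A,merge)→1490, (C,nl_idx)→1500, (C,merge)→1620, (A,hash)→2440 …(+2); best=500 via (C,hash)
  {AB}: card=600; try (A,nl_idx)→1500, (B,hash)→1700, (B,nl_idx)→1800, (A,merge)→2250, (B,merge)→2300, (A,hash)→2600 …(+2); best=1500 via (A,nl_idx)
  {ACD}: card=1200; try (C,hash)→2150, (D,hash)→3500, (C,nl_idx)→4350, (C,merge)→4770, (C,nl)→7650, (D,merge)→8450 …(+1); best=2150 via (C,hash)
  {ABD}: card=1200; try (B,hash)→3350, (D,hash)→4500, (B,nl_idx)→4950, (B,merge)→5450, (D,merge)→9450, (B,nl)→31650 …(+1); best=3350 via (B,hash)
  {ABC}: card=2400; try (C,hash)→2300, (B,hash)→2500, (C,nl_idx)→6900, (B,nl_idx)→7100, (B,merge)→7900, (C,merge)→8220 …(+2); best=2300 via (C,hash)
  {ABCD}: card=4800; try (C,hash)→4750, (B,hash)→4750, (D,hash)→7100, (C,nl_idx)→14150, (B,nl_idx)→15350, (B,merge)→17350 …(+5); best=4750 via (C,hash)

4750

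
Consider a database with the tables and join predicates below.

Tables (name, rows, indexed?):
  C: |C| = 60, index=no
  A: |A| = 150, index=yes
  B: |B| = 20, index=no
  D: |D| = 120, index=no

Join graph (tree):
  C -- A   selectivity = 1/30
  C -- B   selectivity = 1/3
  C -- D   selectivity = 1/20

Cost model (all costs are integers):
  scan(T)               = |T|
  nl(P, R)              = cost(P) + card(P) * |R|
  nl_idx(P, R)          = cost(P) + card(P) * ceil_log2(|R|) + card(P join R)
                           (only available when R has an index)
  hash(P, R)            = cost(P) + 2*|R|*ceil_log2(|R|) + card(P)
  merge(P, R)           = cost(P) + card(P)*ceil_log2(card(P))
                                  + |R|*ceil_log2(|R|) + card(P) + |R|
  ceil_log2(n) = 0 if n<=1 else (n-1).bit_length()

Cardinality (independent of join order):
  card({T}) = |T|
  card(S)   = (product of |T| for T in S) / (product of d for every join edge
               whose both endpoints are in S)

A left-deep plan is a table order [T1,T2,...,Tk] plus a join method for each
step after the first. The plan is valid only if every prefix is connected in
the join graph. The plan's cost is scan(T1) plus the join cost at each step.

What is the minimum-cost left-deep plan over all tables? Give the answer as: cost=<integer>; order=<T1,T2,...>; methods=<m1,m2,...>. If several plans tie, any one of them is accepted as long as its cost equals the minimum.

Selinger DP (subsets sized 1..n):
  {C}: scan cost=60, card=60
  {A}: scan cost=150, card=150
  {B}: scan cost=20, card=20
  {D}: scan cost=120, card=120
  {AC}: card=300; try (A,nl_idx)→840, (C,hash)→1020, (A,merge)→1830, (C,merge)→1920, (A,hash)→2520, (A,nl)→9060 …(+1); best=840 via (A,nl_idx)
  {BC}: card=400; try (B,hash)→320, (C,merge)→560, (B,merge)→600, (C,hash)→760, (C,nl)→1220, (B,nl)→1260; best=320 via (B,hash)
  {CD}: card=360; try (C,hash)→960, (D,merge)→1440, (C,merge)→1500, (D,hash)→1800, (D,nl)→7260, (C,nl)→7320; best=960 via (C,hash)
  {ABC}: card=2000; try (B,hash)→1340, (A,hash)→3120, (B,merge)→3960, (A,nl_idx)→5520, (A,merge)→5670, (B,nl)→6840 …(+1); best=1340 via (B,hash)
  {ACD}: card=1800; try (D,hash)→2820, (A,hash)→3720, (D,merge)→4800, (A,nl_idx)→5640, (A,merge)→5910, (D,nl)→36840 …(+1); best=2820 via (D,hash)
  {BCD}: card=2400; try (B,hash)→1520, (D,hash)→2400, (B,merge)→4680, (D,merge)→5280, (B,nl)→8160, (D,nl)→48320; best=1520 via (B,hash)
  {ABCD}: card=12000; try (B,hash)→4820, (D,hash)→5020, (A,hash)→6320, (B,merge)→24540, (D,merge)→26300, (A,nl_idx)→32720 …(+4); best=4820 via (B,hash)

cost=4820; order=C,A,D,B; methods=nl_idx,hash,hash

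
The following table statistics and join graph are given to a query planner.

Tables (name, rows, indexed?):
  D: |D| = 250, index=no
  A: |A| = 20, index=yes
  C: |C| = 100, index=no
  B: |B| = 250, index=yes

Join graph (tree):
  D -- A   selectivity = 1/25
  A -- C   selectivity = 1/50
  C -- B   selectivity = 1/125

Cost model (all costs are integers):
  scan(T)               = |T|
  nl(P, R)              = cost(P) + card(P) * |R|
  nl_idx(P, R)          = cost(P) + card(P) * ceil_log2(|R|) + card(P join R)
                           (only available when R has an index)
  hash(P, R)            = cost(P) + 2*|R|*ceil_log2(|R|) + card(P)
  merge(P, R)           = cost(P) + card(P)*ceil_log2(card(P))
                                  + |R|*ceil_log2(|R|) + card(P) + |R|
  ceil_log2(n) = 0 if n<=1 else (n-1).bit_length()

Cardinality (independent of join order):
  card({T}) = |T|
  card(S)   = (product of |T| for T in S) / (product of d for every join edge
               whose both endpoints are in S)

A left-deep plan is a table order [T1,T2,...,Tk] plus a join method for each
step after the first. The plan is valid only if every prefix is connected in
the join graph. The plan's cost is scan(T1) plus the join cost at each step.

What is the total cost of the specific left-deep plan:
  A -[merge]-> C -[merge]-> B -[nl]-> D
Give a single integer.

step 1: scan A: cost=20, card=20
step 2: join C via merge
    card(P join C) = 20*100/(50) = 40
    cost = 20 + 20*5 + 100*7 + 20 + 100 = 940
step 3: join B via merge
    card(P join B) = 40*250/(125) = 80
    cost = 940 + 40*6 + 250*8 + 40 + 250 = 3470
step 4: join D via nl
    card(P join D) = 80*250/(25) = 800
    cost = 3470 + 80*250 = 23470

23470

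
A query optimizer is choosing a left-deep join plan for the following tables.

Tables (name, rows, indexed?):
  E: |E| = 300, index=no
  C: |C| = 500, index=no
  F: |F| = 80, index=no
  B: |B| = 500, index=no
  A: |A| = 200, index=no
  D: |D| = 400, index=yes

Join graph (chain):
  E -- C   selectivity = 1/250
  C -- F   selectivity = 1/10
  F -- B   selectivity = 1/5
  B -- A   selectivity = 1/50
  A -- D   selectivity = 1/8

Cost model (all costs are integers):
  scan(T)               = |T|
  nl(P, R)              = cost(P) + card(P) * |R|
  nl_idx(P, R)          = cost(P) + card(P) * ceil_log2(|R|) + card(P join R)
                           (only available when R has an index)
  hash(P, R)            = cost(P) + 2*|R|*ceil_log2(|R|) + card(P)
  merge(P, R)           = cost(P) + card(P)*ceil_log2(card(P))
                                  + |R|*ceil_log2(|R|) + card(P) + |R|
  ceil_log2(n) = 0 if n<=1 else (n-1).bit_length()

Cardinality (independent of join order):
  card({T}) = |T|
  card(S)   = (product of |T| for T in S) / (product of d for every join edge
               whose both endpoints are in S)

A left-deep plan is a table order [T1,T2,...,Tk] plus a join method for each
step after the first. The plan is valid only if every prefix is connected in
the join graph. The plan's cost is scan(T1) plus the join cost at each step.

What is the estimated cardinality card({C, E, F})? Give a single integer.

4800

Tables in S: C(500), E(300), F(80)
Edges inside S: E-C(d=250), C-F(d=10)
numerator = 500 * 300 * 80 = 12000000
denominator = 250 * 10 = 2500
card(S) = 12000000 / 2500 = 4800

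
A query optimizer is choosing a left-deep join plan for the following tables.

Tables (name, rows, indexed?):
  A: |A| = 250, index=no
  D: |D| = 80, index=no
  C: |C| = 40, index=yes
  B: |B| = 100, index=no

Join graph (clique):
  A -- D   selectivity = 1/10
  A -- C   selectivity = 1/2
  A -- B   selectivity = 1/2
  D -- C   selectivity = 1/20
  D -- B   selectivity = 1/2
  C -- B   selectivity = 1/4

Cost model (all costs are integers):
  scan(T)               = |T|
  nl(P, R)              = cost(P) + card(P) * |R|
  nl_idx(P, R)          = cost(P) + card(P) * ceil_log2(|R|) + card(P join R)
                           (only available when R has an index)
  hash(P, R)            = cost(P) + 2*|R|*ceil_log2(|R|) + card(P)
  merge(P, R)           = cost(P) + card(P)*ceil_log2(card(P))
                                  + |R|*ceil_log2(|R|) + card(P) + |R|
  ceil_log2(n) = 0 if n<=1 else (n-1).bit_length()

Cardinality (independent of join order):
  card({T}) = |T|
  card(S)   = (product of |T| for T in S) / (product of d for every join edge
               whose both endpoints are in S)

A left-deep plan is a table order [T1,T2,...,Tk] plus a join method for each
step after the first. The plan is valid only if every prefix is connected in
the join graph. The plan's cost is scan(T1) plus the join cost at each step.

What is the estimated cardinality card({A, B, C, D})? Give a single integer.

12500

Tables in S: A(250), B(100), C(40), D(80)
Edges inside S: A-D(d=10), A-C(d=2), A-B(d=2), D-C(d=20), D-B(d=2), C-B(d=4)
numerator = 250 * 100 * 40 * 80 = 80000000
denominator = 10 * 2 * 2 * 20 * 2 * 4 = 6400
card(S) = 80000000 / 6400 = 12500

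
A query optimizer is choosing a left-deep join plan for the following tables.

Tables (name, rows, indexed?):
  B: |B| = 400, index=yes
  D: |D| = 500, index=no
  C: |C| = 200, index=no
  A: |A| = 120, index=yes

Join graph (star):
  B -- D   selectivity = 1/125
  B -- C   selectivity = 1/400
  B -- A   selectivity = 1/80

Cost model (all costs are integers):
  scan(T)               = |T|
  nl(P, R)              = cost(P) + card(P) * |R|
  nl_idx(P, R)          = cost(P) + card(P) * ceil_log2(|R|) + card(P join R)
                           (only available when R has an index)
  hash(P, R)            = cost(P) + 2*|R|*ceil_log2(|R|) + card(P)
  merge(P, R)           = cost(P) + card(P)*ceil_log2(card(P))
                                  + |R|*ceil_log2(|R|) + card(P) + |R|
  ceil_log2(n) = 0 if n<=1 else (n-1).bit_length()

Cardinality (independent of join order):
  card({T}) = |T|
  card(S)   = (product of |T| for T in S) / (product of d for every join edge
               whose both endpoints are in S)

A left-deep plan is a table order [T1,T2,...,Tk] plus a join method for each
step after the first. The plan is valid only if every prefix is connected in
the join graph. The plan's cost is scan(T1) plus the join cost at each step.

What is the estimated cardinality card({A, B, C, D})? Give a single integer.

Tables in S: A(120), B(400), C(200), D(500)
Edges inside S: B-D(d=125), B-C(d=400), B-A(d=80)
numerator = 120 * 400 * 200 * 500 = 4800000000
denominator = 125 * 400 * 80 = 4000000
card(S) = 4800000000 / 4000000 = 1200

1200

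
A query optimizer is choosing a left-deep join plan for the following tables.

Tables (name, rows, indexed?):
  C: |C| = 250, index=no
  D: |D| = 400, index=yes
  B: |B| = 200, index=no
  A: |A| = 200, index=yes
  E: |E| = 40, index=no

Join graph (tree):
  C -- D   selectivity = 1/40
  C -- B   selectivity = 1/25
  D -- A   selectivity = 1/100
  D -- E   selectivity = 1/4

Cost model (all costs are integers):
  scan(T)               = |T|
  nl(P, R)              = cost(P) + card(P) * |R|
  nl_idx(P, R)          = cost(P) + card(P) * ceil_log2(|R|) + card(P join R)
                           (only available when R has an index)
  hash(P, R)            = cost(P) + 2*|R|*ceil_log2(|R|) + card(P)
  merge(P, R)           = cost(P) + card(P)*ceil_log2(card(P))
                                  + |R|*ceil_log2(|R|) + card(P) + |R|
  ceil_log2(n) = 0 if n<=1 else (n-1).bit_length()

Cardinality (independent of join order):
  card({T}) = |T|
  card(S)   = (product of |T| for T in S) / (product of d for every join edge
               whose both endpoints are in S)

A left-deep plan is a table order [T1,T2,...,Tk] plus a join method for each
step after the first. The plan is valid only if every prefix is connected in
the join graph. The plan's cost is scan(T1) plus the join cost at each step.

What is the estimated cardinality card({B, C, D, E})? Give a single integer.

Tables in S: B(200), C(250), D(400), E(40)
Edges inside S: C-D(d=40), C-B(d=25), D-E(d=4)
numerator = 200 * 250 * 400 * 40 = 800000000
denominator = 40 * 25 * 4 = 4000
card(S) = 800000000 / 4000 = 200000

200000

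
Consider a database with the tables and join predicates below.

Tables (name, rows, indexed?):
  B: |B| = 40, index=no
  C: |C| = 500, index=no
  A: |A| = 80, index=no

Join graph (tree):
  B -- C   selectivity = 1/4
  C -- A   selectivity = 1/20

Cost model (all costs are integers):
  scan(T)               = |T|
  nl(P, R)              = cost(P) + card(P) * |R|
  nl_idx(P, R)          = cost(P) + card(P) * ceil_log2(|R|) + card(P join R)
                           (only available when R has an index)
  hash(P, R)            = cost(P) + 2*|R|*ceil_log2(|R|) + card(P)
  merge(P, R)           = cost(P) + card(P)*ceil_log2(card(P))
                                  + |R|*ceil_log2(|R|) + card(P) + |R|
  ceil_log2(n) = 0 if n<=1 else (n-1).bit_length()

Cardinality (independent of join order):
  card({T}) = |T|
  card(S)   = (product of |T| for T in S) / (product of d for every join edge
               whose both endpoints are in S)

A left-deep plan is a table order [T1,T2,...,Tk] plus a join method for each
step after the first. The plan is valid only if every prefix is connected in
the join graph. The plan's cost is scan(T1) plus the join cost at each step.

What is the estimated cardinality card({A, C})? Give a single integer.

2000

Tables in S: A(80), C(500)
Edges inside S: C-A(d=20)
numerator = 80 * 500 = 40000
denominator = 20 = 20
card(S) = 40000 / 20 = 2000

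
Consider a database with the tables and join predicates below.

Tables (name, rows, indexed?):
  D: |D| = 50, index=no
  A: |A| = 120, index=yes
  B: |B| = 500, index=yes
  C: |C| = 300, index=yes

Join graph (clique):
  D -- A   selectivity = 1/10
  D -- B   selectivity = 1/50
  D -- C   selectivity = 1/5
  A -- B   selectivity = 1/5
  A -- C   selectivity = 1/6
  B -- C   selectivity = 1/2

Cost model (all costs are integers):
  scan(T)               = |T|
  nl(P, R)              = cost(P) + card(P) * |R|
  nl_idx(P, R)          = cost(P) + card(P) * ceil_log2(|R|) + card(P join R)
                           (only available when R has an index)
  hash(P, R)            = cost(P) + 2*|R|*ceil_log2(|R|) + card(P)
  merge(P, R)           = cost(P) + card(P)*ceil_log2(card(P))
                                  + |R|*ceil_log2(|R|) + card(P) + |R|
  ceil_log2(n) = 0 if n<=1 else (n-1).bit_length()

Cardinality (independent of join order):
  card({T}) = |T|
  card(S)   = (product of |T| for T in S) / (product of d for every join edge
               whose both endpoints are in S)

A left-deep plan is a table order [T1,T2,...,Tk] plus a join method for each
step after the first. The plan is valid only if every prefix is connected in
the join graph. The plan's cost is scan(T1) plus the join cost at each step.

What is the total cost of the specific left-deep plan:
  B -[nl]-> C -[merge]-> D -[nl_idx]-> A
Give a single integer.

1611850

step 1: scan B: cost=500, card=500
step 2: join C via nl
    card(P join C) = 500*300/(2) = 75000
    cost = 500 + 500*300 = 150500
step 3: join D via merge
    card(P join D) = 75000*50/(50*5) = 15000
    cost = 150500 + 75000*17 + 50*6 + 75000 + 50 = 1500850
step 4: join A via nl_idx
    card(P join A) = 15000*120/(10*5*6) = 6000
    cost = 1500850 + 15000*7 + 6000 = 1611850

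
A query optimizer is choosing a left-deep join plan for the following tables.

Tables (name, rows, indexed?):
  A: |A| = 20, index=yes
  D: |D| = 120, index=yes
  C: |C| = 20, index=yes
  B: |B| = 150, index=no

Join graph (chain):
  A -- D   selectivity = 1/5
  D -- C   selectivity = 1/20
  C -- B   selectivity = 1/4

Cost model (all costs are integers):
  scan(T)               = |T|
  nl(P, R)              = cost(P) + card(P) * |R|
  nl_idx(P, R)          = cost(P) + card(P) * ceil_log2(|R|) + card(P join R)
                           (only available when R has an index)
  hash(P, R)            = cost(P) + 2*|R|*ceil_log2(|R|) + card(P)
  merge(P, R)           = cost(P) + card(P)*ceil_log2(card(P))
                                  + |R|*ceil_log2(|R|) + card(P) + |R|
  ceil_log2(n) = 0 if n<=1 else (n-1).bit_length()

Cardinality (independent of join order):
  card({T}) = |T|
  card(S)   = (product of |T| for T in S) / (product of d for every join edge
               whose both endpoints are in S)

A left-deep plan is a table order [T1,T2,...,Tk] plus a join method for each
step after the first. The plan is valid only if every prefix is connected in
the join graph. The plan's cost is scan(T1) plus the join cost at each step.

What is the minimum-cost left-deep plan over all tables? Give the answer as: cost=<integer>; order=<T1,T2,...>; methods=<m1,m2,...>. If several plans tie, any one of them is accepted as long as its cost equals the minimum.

Selinger DP (subsets sized 1..n):
  {A}: scan cost=20, card=20
  {D}: scan cost=120, card=120
  {C}: scan cost=20, card=20
  {B}: scan cost=150, card=150
  {AD}: card=480; try (A,hash)→440, (D,nl_idx)→640, (D,merge)→1100, (A,merge)→1200, (A,nl_idx)→1200, (D,hash)→1720 …(+2); best=440 via (A,hash)
  {CD}: card=120; try (D,nl_idx)→280, (C,hash)→440, (C,nl_idx)→840, (D,merge)→1100, (C,merge)→1200, (D,hash)→1720 …(+2); best=280 via (D,nl_idx)
  {BC}: card=750; try (C,hash)→500, (B,merge)→1490, (C,merge)→1620, (C,nl_idx)→1650, (B,hash)→2440, (B,nl)→3020 …(+1); best=500 via (C,hash)
  {ACD}: card=480; try (A,hash)→600, (C,hash)→1120, (A,merge)→1360, (A,nl_idx)→1360, (A,nl)→2680, (C,nl_idx)→3320 …(+2); best=600 via (A,hash)
  {BCD}: card=4500; try (B,merge)→2590, (B,hash)→2800, (D,hash)→2930, (D,merge)→9710, (D,nl_idx)→10250, (B,nl)→18280 …(+1); best=2590 via (B,merge)
  {ABCD}: card=18000; try (B,hash)→3480, (B,merge)→6750, (A,hash)→7290, (A,nl_idx)→43090, (A,merge)→65710, (B,nl)→72600 …(+1); best=3480 via (B,hash)

cost=3480; order=C,D,A,B; methods=nl_idx,hash,hash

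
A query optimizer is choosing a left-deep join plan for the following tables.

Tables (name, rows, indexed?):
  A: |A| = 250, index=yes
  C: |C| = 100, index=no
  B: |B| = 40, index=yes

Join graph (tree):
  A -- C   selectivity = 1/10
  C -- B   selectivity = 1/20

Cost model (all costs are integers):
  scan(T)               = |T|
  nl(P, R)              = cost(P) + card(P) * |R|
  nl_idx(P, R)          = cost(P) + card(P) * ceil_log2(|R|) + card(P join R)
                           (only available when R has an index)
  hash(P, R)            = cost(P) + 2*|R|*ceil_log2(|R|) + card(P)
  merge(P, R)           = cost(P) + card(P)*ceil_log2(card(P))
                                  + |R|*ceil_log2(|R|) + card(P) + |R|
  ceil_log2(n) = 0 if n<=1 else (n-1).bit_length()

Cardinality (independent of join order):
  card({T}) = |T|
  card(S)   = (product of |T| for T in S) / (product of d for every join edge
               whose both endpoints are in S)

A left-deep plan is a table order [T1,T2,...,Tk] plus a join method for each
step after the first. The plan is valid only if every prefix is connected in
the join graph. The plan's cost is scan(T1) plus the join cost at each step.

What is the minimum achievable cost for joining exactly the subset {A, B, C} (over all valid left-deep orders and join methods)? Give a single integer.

Selinger DP over subsets of {A,B,C}:
  {A}: scan cost=250, card=250
  {C}: scan cost=100, card=100
  {B}: scan cost=40, card=40
  {AC}: card=2500; try (C,hash)→1900, (A,merge)→3150, (C,merge)→3300, (A,nl_idx)→3400, (A,hash)→4200, (A,nl)→25100 …(+1); best=1900 via (C,hash)
  {BC}: card=200; try (B,hash)→680, (B,nl_idx)→900, (C,merge)→1120, (B,merge)→1180, (C,hash)→1480, (C,nl)→4040 …(+1); best=680 via (B,hash)
  {ABC}: card=5000; try (A,merge)→4730, (B,hash)→4880, (A,hash)→4880, (A,nl_idx)→7280, (B,nl_idx)→21900, (B,merge)→34680 …(+2); best=4730 via (A,merge)

4730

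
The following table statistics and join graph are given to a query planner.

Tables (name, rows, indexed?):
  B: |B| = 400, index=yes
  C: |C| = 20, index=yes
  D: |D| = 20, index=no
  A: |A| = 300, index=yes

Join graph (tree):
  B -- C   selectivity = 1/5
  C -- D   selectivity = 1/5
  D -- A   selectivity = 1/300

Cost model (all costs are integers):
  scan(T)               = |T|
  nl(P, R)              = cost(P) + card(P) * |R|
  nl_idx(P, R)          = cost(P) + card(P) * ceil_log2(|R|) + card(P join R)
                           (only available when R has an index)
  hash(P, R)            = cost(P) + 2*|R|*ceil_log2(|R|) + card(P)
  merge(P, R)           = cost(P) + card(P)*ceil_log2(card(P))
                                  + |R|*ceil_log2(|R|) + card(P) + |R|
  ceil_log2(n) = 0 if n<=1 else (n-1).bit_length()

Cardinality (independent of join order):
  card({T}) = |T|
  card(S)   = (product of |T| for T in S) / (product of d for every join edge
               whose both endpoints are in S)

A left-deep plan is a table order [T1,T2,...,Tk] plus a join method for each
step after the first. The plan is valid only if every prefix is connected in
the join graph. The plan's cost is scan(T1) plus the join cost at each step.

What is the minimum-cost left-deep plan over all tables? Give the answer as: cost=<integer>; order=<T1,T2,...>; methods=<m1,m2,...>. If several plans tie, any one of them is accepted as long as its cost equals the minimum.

Selinger DP (subsets sized 1..n):
  {B}: scan cost=400, card=400
  {C}: scan cost=20, card=20
  {D}: scan cost=20, card=20
  {A}: scan cost=300, card=300
  {BC}: card=1600; try (C,hash)→1000, (B,nl_idx)→1800, (C,nl_idx)→4000, (B,merge)→4140, (C,merge)→4520, (B,hash)→7240 …(+2); best=1000 via (C,hash)
  {CD}: card=80; try (C,nl_idx)→200, (D,hash)→240, (C,hash)→240, (D,merge)→260, (C,merge)→260, (D,nl)→420 …(+1); best=200 via (C,nl_idx)
  {AD}: card=20; try (A,nl_idx)→220, (D,hash)→800, (A,merge)→3140, (D,merge)→3420, (A,hash)→5440, (A,nl)→6020 …(+1); best=220 via (A,nl_idx)
  {BCD}: card=6400; try (D,hash)→2800, (B,merge)→4840, (B,nl_idx)→7320, (B,hash)→7480, (D,merge)→20320, (B,nl)→32200 …(+1); best=2800 via (D,hash)
  {ACD}: card=80; try (C,nl_idx)→400, (C,hash)→440, (C,merge)→460, (C,nl)→620, (A,nl_idx)→1000, (A,merge)→3840 …(+2); best=400 via (C,nl_idx)
  {ABCD}: card=6400; try (B,merge)→5040, (B,nl_idx)→7520, (B,hash)→7680, (A,hash)→14600, (B,nl)→32400, (A,nl_idx)→66800 …(+2); best=5040 via (B,merge)

cost=5040; order=D,A,C,B; methods=nl_idx,nl_idx,merge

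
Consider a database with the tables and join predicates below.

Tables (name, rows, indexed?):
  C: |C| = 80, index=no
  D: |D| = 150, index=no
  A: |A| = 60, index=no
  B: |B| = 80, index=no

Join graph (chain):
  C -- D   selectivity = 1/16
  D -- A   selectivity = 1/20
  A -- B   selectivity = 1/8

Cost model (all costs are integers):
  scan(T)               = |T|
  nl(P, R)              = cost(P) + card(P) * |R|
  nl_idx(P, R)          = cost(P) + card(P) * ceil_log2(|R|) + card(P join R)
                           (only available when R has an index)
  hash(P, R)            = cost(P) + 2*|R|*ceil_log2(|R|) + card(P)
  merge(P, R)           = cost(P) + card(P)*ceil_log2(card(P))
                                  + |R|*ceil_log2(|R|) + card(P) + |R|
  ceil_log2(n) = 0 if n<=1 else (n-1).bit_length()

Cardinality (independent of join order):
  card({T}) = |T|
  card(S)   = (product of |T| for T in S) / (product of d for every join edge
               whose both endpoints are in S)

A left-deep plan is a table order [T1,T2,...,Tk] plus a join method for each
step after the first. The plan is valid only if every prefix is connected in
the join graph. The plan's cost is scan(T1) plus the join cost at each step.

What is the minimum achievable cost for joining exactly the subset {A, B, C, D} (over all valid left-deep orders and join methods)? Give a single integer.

5960

Selinger DP over subsets of {A,B,C,D}:
  {C}: scan cost=80, card=80
  {D}: scan cost=150, card=150
  {A}: scan cost=60, card=60
  {B}: scan cost=80, card=80
  {CD}: card=750; try (C,hash)→1420, (D,merge)→2070, (C,merge)→2140, (D,hash)→2560, (D,nl)→12080, (C,nl)→12150; best=1420 via (C,hash)
  {AD}: card=450; try (A,hash)→1020, (D,merge)→1830, (A,merge)→1920, (D,hash)→2520, (D,nl)→9060, (A,nl)→9150; best=1020 via (A,hash)
  {AB}: card=600; try (A,hash)→880, (B,merge)→1120, (A,merge)→1140, (B,hash)→1240, (B,nl)→4860, (A,nl)→4880; best=880 via (A,hash)
  {ACD}: card=2250; try (C,hash)→2590, (A,hash)→2890, (C,merge)→6160, (A,merge)→10090, (C,nl)→37020, (A,nl)→46420; best=2590 via (C,hash)
  {ABD}: card=4500; try (B,hash)→2590, (D,hash)→3880, (B,merge)→6160, (D,merge)→8830, (B,nl)→37020, (D,nl)→90880; best=2590 via (B,hash)
  {ABCD}: card=22500; try (B,hash)→5960, (C,hash)→8210, (B,merge)→32480, (C,merge)→66230, (B,nl)→182590, (C,nl)→362590; best=5960 via (B,hash)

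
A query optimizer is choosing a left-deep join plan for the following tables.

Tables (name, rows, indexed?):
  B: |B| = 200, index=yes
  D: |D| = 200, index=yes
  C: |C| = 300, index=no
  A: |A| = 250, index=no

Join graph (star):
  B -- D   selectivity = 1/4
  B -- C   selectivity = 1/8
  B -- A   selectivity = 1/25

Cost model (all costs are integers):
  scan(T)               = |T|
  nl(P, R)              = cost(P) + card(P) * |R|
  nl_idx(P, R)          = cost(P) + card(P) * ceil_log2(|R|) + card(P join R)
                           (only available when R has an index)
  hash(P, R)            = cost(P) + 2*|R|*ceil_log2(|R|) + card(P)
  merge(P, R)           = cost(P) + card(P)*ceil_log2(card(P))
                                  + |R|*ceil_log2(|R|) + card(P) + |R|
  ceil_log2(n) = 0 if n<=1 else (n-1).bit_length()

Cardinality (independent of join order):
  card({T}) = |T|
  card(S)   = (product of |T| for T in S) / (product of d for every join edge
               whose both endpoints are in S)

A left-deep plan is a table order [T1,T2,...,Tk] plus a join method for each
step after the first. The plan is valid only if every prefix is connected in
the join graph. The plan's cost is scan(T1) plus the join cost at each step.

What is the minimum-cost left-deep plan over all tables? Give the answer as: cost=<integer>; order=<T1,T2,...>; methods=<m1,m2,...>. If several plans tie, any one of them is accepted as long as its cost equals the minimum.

Selinger DP (subsets sized 1..n):
  {B}: scan cost=200, card=200
  {D}: scan cost=200, card=200
  {C}: scan cost=300, card=300
  {A}: scan cost=250, card=250
  {BD}: card=10000; try (D,hash)→3600, (B,hash)→3600, (D,merge)→3800, (B,merge)→3800, (D,nl_idx)→11800, (B,nl_idx)→11800 …(+2); best=3600 via (D,hash)
  {BC}: card=7500; try (B,hash)→3800, (C,merge)→5000, (B,merge)→5100, (C,hash)→5800, (B,nl_idx)→10200, (C,nl)→60200 …(+1); best=3800 via (B,hash)
  {AB}: card=2000; try (B,hash)→3700, (B,nl_idx)→4250, (A,merge)→4250, (B,merge)→4300, (A,hash)→4400, (A,nl)→50200 …(+1); best=3700 via (B,hash)
  {BCD}: card=375000; try (D,hash)→14500, (C,hash)→19000, (D,merge)→110600, (C,merge)→156600, (D,nl_idx)→438800, (D,nl)→1503800 …(+1); best=14500 via (D,hash)
  {ABD}: card=100000; try (D,hash)→8900, (A,hash)→17600, (D,merge)→29500, (D,nl_idx)→119700, (A,merge)→155850, (D,nl)→403700 …(+1); best=8900 via (D,hash)
  {ABC}: card=75000; try (C,hash)→11100, (A,hash)→15300, (C,merge)→30700, (A,merge)→111050, (C,nl)→603700, (A,nl)→1878800; best=11100 via (C,hash)
  {ABCD}: card=3750000; try (D,hash)→89300, (C,hash)→114300, (A,hash)→393500, (D,merge)→1362900, (C,merge)→1811900, (D,nl_idx)→4361100 …(+4); best=89300 via (D,hash)

cost=89300; order=A,B,C,D; methods=hash,hash,hash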